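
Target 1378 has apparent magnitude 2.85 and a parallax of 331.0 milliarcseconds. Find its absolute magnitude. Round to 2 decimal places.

d = 1/p = 1/0.3310″ = 3.0211 pc.
m − M = 5 log₁₀(3.0211) − 5 = 2.4008 − 5 = -2.5992.
M = m − (m − M) = 2.85 − (-2.5992) = 5.45.

M = 5.45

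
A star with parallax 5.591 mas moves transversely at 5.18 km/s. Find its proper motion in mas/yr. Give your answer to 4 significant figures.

6.110 mas/yr

d = 1/p = 1/0.005591″ = 178.86 pc.
μ = v_t / (4.74 d) = 5.18 / (4.74 × 178.86) = 5.18 / 847.8 = 0.0061099 ″/yr = 6.1099 mas/yr.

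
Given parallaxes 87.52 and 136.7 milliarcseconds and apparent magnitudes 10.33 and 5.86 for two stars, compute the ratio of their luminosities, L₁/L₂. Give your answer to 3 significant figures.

d₁ = 1/p₁ = 1/0.08752″ = 11.426 pc; d₂ = 1/p₂ = 1/0.1367″ = 7.3153 pc.
M₁ = m₁ − 5 log₁₀ d₁ + 5 = 10.33 − 5.2895 + 5 = 10.0405.
M₂ = 5.86 − 4.3212 + 5 = 6.5388.
L₁/L₂ = 10^(0.4(M₂ − M₁)) = 10^(0.4 × (-3.5017)) = 10^(-1.40068) = 0.039748.

L₁/L₂ = 0.0397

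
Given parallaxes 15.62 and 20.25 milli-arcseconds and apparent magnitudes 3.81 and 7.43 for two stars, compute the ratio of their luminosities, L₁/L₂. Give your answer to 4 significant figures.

d₁ = 1/p₁ = 1/0.01562″ = 64.02 pc; d₂ = 1/p₂ = 1/0.02025″ = 49.383 pc.
M₁ = m₁ − 5 log₁₀ d₁ + 5 = 3.81 − 9.0316 + 5 = -0.2216.
M₂ = 7.43 − 8.4679 + 5 = 3.9621.
L₁/L₂ = 10^(0.4(M₂ − M₁)) = 10^(0.4 × 4.1837) = 10^1.67348 = 47.15.

L₁/L₂ = 47.15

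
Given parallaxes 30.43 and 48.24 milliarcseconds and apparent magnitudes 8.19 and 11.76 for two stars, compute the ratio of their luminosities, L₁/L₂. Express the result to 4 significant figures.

d₁ = 1/p₁ = 1/0.03043″ = 32.862 pc; d₂ = 1/p₂ = 1/0.04824″ = 20.73 pc.
M₁ = m₁ − 5 log₁₀ d₁ + 5 = 8.19 − 7.5835 + 5 = 5.6065.
M₂ = 11.76 − 6.5830 + 5 = 10.1770.
L₁/L₂ = 10^(0.4(M₂ − M₁)) = 10^(0.4 × 4.5705) = 10^1.82820 = 67.329.

L₁/L₂ = 67.33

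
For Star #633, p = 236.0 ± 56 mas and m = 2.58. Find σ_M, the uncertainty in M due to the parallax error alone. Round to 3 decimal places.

σ_M = 0.515 mag

M = m − 5 log₁₀ d + 5 = m + 5 log₁₀ p + 5, so ∂M/∂p = 5/(p ln 10).
σ_M = (5/ln 10) · (σ_p/p) = 2.1715 × 56/236.0 = 2.1715 × 0.23729 = 0.51528.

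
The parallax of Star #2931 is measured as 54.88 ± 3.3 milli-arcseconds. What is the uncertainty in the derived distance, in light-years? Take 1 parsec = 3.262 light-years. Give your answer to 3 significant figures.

d = 1/p, so σ_d = σ_p / p².
σ_d = 0.00330 / (0.05488)² = 0.00330 / 0.0030118 = 1.0957 pc = 1.0957 × 3.262 ly = 3.5742 ly.

3.57 ly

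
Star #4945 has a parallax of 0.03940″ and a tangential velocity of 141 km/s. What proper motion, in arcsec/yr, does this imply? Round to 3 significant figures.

d = 1/p = 1/0.03940″ = 25.381 pc.
μ = v_t / (4.74 d) = 141 / (4.74 × 25.381) = 141 / 120.31 = 1.172 ″/yr.

1.17 arcsec/yr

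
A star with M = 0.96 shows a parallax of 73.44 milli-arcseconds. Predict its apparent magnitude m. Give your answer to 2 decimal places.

m = 1.63

d = 1/p = 1/0.07344″ = 13.617 pc.
m − M = 5 log₁₀ d − 5 = 5 log₁₀(13.617) − 5 = 5.6704 − 5 = 0.6704.
m = M + (m − M) = 0.96 + 0.6704 = 1.63.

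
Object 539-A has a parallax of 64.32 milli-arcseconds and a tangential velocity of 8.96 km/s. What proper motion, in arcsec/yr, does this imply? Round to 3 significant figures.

d = 1/p = 1/0.06432″ = 15.547 pc.
μ = v_t / (4.74 d) = 8.96 / (4.74 × 15.547) = 8.96 / 73.693 = 0.12159 ″/yr.

0.122 arcsec/yr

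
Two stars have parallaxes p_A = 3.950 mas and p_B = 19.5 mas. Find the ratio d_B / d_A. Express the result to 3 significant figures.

0.203

Since d = 1/p, d_B/d_A = p_A/p_B.
= 3.950 / 19.5 = 0.20256.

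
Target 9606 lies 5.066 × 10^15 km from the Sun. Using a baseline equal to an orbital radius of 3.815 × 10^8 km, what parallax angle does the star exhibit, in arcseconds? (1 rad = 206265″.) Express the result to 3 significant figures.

θ ≈ B/d = (3.815 × 10^8) / (5.066 × 10^15) = 7.5306 × 10^-8 rad.
In arcseconds: 7.5306 × 10^-8 × 206265 = 0.015533″.

0.0155 arcsec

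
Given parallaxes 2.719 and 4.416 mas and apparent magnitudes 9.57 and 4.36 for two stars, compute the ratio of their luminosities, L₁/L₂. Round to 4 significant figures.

L₁/L₂ = 0.02174

d₁ = 1/p₁ = 1/0.002719″ = 367.78 pc; d₂ = 1/p₂ = 1/0.004416″ = 226.45 pc.
M₁ = m₁ − 5 log₁₀ d₁ + 5 = 9.57 − 12.8279 + 5 = 1.7421.
M₂ = 4.36 − 11.7749 + 5 = -2.4149.
L₁/L₂ = 10^(0.4(M₂ − M₁)) = 10^(0.4 × (-4.1570)) = 10^(-1.66280) = 0.021737.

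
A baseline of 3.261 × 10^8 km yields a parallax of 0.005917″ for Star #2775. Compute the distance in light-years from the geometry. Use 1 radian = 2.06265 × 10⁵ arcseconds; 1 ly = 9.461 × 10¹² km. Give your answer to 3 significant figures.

θ = 0.005917″ = 0.005917/206265 = 2.8686 × 10^-8 rad.
d = B/θ = (3.261 × 10^8) / (2.8686 × 10^-8) = 1.1368 × 10^16 km = (1.1368 × 10^16) / (9.461 × 10^12) ly = 1201.6 ly.

1200 ly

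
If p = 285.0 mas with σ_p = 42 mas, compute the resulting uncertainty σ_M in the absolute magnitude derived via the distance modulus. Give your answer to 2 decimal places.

σ_M = 0.32 mag

M = m − 5 log₁₀ d + 5 = m + 5 log₁₀ p + 5, so ∂M/∂p = 5/(p ln 10).
σ_M = (5/ln 10) · (σ_p/p) = 2.1715 × 42/285.0 = 2.1715 × 0.14737 = 0.32001.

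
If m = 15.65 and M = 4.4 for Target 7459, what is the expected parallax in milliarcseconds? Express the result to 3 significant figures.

0.562 mas

m − M = 15.65 − 4.4 = 11.25.
d = 10^((m−M)/5 + 1) = 10^3.250 = 1778.3 pc.
p = 1/d = 1/1778.3 = 0.00056233 arcsec = 0.56233 mas.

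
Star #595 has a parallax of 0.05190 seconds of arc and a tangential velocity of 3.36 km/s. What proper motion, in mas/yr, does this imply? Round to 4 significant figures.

d = 1/p = 1/0.05190″ = 19.268 pc.
μ = v_t / (4.74 d) = 3.36 / (4.74 × 19.268) = 3.36 / 91.33 = 0.03679 ″/yr = 36.79 mas/yr.

36.79 mas/yr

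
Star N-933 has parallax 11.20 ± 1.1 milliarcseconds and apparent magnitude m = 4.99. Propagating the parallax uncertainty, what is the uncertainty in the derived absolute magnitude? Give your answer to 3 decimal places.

M = m − 5 log₁₀ d + 5 = m + 5 log₁₀ p + 5, so ∂M/∂p = 5/(p ln 10).
σ_M = (5/ln 10) · (σ_p/p) = 2.1715 × 1.1/11.20 = 2.1715 × 0.098214 = 0.21327.

σ_M = 0.213 mag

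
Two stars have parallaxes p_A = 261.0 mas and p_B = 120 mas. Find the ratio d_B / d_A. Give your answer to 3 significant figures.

2.18

Since d = 1/p, d_B/d_A = p_A/p_B.
= 261.0 / 120 = 2.175.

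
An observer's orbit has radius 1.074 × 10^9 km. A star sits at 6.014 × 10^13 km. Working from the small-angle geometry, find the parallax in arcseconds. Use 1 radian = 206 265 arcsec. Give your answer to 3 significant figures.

3.68 arcsec

θ ≈ B/d = (1.074 × 10^9) / (6.014 × 10^13) = 1.7858 × 10^-5 rad.
In arcseconds: 1.7858 × 10^-5 × 206265 = 3.6835″.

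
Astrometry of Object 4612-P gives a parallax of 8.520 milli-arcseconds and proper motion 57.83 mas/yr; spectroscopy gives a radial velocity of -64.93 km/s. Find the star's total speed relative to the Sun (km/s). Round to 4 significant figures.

72.46 km/s

d = 1/p = 1/0.008520″ = 117.37 pc.
μ = 57.83 mas/yr = 0.05783 ″/yr.
v_t = 4.740 μ d = 4.740 × 0.05783 × 117.37 = 32.173 km/s.
v = √(v_r² + v_t²) = √((-64.93)² + 32.173²) = √5251.01 = 72.464 km/s.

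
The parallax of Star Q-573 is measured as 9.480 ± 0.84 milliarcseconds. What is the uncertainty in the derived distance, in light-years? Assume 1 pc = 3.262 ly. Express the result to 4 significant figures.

d = 1/p, so σ_d = σ_p / p².
σ_d = 0.000840 / (0.009480)² = 0.000840 / 0.00008987 = 9.3468 pc = 9.3468 × 3.262 ly = 30.489 ly.

30.49 ly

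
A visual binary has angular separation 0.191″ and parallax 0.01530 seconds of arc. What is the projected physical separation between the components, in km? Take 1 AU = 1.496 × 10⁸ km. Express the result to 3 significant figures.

d = 1/p = 1/0.01530″ = 65.359 pc.
At distance d (pc), an angle of θ arcsec spans θ·d AU: s = 0.191 × 65.359 = 12.484 AU.
= 12.484 × 1.496 × 10⁸ km = 1.8676 × 10^9 km.

1.87 × 10^9 km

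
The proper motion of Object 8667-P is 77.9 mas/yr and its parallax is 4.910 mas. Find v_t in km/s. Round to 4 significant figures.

75.20 km/s

d = 1/p = 1/0.004910″ = 203.67 pc.
μ = 77.9 mas/yr = 0.0779 ″/yr.
v_t = 4.74 × μ × d = 4.74 × 0.0779 × 203.67 = 75.204 km/s.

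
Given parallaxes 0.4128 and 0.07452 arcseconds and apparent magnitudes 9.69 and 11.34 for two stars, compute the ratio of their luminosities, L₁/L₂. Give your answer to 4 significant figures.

d₁ = 1/p₁ = 1/0.4128″ = 2.4225 pc; d₂ = 1/p₂ = 1/0.07452″ = 13.419 pc.
M₁ = m₁ − 5 log₁₀ d₁ + 5 = 9.69 − 1.9213 + 5 = 12.7687.
M₂ = 11.34 − 5.6386 + 5 = 10.7014.
L₁/L₂ = 10^(0.4(M₂ − M₁)) = 10^(0.4 × (-2.0673)) = 10^(-0.82692) = 0.14896.

L₁/L₂ = 0.1490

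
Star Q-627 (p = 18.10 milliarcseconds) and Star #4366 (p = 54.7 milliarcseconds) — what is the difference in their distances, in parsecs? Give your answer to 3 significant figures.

d_A = 1/0.01810″ = 55.249 pc; d_B = 1/0.05470″ = 18.282 pc.
|d_B − d_A| = |18.282 − 55.249| = 36.967 pc.

37.0 pc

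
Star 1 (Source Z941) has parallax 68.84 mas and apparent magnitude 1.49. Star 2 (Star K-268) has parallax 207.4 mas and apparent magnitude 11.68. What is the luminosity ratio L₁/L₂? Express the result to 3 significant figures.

d₁ = 1/p₁ = 1/0.06884″ = 14.526 pc; d₂ = 1/p₂ = 1/0.2074″ = 4.8216 pc.
M₁ = m₁ − 5 log₁₀ d₁ + 5 = 1.49 − 5.8107 + 5 = 0.6793.
M₂ = 11.68 − 3.4160 + 5 = 13.2640.
L₁/L₂ = 10^(0.4(M₂ − M₁)) = 10^(0.4 × 12.5847) = 10^5.03388 = 1.0811 × 10^5.

L₁/L₂ = 108000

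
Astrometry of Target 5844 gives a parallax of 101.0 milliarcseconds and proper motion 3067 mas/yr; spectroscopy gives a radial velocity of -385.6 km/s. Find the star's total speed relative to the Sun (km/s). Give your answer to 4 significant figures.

d = 1/p = 1/0.1010″ = 9.901 pc.
μ = 3067 mas/yr = 3.067 ″/yr.
v_t = 4.740 μ d = 4.740 × 3.067 × 9.901 = 143.94 km/s.
v = √(v_r² + v_t²) = √((-385.6)² + 143.94²) = √169406 = 411.59 km/s.

411.6 km/s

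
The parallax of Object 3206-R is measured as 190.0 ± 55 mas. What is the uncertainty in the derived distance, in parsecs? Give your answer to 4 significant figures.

1.524 pc

d = 1/p, so σ_d = σ_p / p².
σ_d = 0.0550 / (0.1900)² = 0.0550 / 0.0361 = 1.5235 pc.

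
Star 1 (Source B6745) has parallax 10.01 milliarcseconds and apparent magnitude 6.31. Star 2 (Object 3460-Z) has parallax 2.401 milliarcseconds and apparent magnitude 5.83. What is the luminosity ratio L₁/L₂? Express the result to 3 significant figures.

L₁/L₂ = 0.0370

d₁ = 1/p₁ = 1/0.01001″ = 99.9 pc; d₂ = 1/p₂ = 1/0.002401″ = 416.49 pc.
M₁ = m₁ − 5 log₁₀ d₁ + 5 = 6.31 − 9.9978 + 5 = 1.3122.
M₂ = 5.83 − 13.0980 + 5 = -2.2680.
L₁/L₂ = 10^(0.4(M₂ − M₁)) = 10^(0.4 × (-3.5802)) = 10^(-1.43208) = 0.036976.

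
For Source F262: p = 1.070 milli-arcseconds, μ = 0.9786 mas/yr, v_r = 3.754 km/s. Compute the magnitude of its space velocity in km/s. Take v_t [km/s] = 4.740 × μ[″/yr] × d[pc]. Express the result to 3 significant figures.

d = 1/p = 1/0.001070″ = 934.58 pc.
μ = 0.9786 mas/yr = 0.0009786 ″/yr.
v_t = 4.740 μ d = 4.740 × 0.0009786 × 934.58 = 4.3351 km/s.
v = √(v_r² + v_t²) = √(3.754² + 4.3351²) = √32.8856 = 5.7346 km/s.

5.73 km/s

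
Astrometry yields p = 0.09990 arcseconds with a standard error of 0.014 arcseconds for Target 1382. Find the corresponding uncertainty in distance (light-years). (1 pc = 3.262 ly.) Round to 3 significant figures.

d = 1/p, so σ_d = σ_p / p².
σ_d = 0.0140 / (0.09990)² = 0.0140 / 0.00998 = 1.4028 pc = 1.4028 × 3.262 ly = 4.5759 ly.

4.58 ly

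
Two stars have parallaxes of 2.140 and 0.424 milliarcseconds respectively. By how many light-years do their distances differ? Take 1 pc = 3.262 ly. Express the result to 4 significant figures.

6169 ly

d_A = 1/0.002140″ = 467.29 pc; d_B = 1/0.0004240″ = 2358.5 pc.
|d_B − d_A| = |2358.5 − 467.29| = 1891.2 pc = 1891.2 × 3.262 ly = 6169.1 ly.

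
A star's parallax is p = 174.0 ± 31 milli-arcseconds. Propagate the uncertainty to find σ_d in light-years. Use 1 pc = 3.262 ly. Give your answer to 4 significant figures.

d = 1/p, so σ_d = σ_p / p².
σ_d = 0.0310 / (0.1740)² = 0.0310 / 0.030276 = 1.0239 pc = 1.0239 × 3.262 ly = 3.34 ly.

3.340 ly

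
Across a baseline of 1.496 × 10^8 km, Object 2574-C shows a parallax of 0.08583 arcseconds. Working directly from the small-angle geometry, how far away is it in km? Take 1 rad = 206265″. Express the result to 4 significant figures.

3.595 × 10^14 km

θ = 0.08583″ = 0.08583/206265 = 4.1612 × 10^-7 rad.
d = B/θ = (1.496 × 10^8) / (4.1612 × 10^-7) = 3.5951 × 10^14 km.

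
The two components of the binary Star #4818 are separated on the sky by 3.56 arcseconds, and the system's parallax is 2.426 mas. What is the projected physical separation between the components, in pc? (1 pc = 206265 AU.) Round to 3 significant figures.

d = 1/p = 1/0.002426″ = 412.2 pc.
At distance d (pc), an angle of θ arcsec spans θ·d AU: s = 3.56 × 412.2 = 1467.4 AU.
= 1467.4 / 206265 = 0.0071141 pc.

0.00711 pc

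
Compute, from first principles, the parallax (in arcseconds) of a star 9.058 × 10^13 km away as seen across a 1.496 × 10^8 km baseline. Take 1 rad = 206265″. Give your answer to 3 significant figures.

θ ≈ B/d = (1.496 × 10^8) / (9.058 × 10^13) = 1.6516 × 10^-6 rad.
In arcseconds: 1.6516 × 10^-6 × 206265 = 0.34067″.

0.341 arcsec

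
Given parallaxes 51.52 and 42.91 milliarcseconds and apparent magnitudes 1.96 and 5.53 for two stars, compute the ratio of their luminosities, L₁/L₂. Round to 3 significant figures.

L₁/L₂ = 18.6

d₁ = 1/p₁ = 1/0.05152″ = 19.41 pc; d₂ = 1/p₂ = 1/0.04291″ = 23.305 pc.
M₁ = m₁ − 5 log₁₀ d₁ + 5 = 1.96 − 6.4401 + 5 = 0.5199.
M₂ = 5.53 − 6.8372 + 5 = 3.6928.
L₁/L₂ = 10^(0.4(M₂ − M₁)) = 10^(0.4 × 3.1729) = 10^1.26916 = 18.585.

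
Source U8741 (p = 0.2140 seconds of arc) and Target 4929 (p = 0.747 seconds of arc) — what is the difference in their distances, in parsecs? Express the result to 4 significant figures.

3.334 pc

d_A = 1/0.2140″ = 4.6729 pc; d_B = 1/0.7470″ = 1.3387 pc.
|d_B − d_A| = |1.3387 − 4.6729| = 3.3342 pc.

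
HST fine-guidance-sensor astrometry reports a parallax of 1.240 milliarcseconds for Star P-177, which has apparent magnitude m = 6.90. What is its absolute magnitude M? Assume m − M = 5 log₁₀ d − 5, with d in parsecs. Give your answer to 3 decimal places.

M = -2.633

d = 1/p = 1/0.001240″ = 806.45 pc.
m − M = 5 log₁₀(806.45) − 5 = 14.5329 − 5 = 9.5329.
M = m − (m − M) = 6.90 − 9.5329 = -2.633.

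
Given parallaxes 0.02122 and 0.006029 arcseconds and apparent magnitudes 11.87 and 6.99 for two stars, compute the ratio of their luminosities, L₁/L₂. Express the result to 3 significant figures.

L₁/L₂ = 0.000902

d₁ = 1/p₁ = 1/0.02122″ = 47.125 pc; d₂ = 1/p₂ = 1/0.006029″ = 165.86 pc.
M₁ = m₁ − 5 log₁₀ d₁ + 5 = 11.87 − 8.3663 + 5 = 8.5037.
M₂ = 6.99 − 11.0987 + 5 = 0.8913.
L₁/L₂ = 10^(0.4(M₂ − M₁)) = 10^(0.4 × (-7.6124)) = 10^(-3.04496) = 0.00090165.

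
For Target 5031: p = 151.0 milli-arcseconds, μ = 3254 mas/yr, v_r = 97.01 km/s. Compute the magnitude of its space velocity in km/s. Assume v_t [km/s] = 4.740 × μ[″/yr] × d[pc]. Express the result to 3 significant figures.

141 km/s

d = 1/p = 1/0.1510″ = 6.6225 pc.
μ = 3254 mas/yr = 3.254 ″/yr.
v_t = 4.740 μ d = 4.740 × 3.254 × 6.6225 = 102.15 km/s.
v = √(v_r² + v_t²) = √(97.01² + 102.15²) = √19845.6 = 140.87 km/s.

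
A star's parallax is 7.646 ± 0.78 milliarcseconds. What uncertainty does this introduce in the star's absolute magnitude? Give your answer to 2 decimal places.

σ_M = 0.22 mag

M = m − 5 log₁₀ d + 5 = m + 5 log₁₀ p + 5, so ∂M/∂p = 5/(p ln 10).
σ_M = (5/ln 10) · (σ_p/p) = 2.1715 × 0.78/7.646 = 2.1715 × 0.10201 = 0.22151.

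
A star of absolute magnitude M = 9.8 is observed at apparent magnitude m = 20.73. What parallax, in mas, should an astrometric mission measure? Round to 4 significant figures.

m − M = 20.73 − 9.8 = 10.93.
d = 10^((m−M)/5 + 1) = 10^3.186 = 1534.6 pc.
p = 1/d = 1/1534.6 = 0.00065164 arcsec = 0.65164 mas.

0.6516 mas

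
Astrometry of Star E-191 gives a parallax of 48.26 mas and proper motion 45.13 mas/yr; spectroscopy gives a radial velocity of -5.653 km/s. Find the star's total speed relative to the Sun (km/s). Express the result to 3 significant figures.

7.18 km/s

d = 1/p = 1/0.04826″ = 20.721 pc.
μ = 45.13 mas/yr = 0.04513 ″/yr.
v_t = 4.740 μ d = 4.740 × 0.04513 × 20.721 = 4.4326 km/s.
v = √(v_r² + v_t²) = √((-5.653)² + 4.4326²) = √51.6044 = 7.1836 km/s.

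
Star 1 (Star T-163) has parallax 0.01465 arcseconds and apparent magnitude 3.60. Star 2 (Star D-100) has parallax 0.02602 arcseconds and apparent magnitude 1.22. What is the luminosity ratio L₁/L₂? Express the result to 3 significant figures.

d₁ = 1/p₁ = 1/0.01465″ = 68.259 pc; d₂ = 1/p₂ = 1/0.02602″ = 38.432 pc.
M₁ = m₁ − 5 log₁₀ d₁ + 5 = 3.60 − 9.1708 + 5 = -0.5708.
M₂ = 1.22 − 7.9235 + 5 = -1.7035.
L₁/L₂ = 10^(0.4(M₂ − M₁)) = 10^(0.4 × (-1.1327)) = 10^(-0.45308) = 0.35231.

L₁/L₂ = 0.352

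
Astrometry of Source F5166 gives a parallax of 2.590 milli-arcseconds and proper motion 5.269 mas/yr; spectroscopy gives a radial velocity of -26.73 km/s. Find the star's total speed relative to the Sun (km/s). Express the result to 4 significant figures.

d = 1/p = 1/0.002590″ = 386.1 pc.
μ = 5.269 mas/yr = 0.005269 ″/yr.
v_t = 4.740 μ d = 4.740 × 0.005269 × 386.1 = 9.6429 km/s.
v = √(v_r² + v_t²) = √((-26.73)² + 9.6429²) = √807.478 = 28.416 km/s.

28.42 km/s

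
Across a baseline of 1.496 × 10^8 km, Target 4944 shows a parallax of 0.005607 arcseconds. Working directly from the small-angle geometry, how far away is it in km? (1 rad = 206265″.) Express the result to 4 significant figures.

5.503 × 10^15 km

θ = 0.005607″ = 0.005607/206265 = 2.7183 × 10^-8 rad.
d = B/θ = (1.496 × 10^8) / (2.7183 × 10^-8) = 5.5034 × 10^15 km.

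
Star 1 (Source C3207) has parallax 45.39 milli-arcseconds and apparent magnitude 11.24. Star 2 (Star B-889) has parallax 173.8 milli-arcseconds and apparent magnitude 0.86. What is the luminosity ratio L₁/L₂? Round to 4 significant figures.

L₁/L₂ = 0.001033

d₁ = 1/p₁ = 1/0.04539″ = 22.031 pc; d₂ = 1/p₂ = 1/0.1738″ = 5.7537 pc.
M₁ = m₁ − 5 log₁₀ d₁ + 5 = 11.24 − 6.7152 + 5 = 9.5248.
M₂ = 0.86 − 3.7997 + 5 = 2.0603.
L₁/L₂ = 10^(0.4(M₂ − M₁)) = 10^(0.4 × (-7.4645)) = 10^(-2.98580) = 0.0010332.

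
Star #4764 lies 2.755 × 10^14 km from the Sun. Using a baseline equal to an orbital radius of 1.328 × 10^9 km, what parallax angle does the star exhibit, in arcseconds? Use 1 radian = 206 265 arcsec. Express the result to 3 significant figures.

0.994 arcsec

θ ≈ B/d = (1.328 × 10^9) / (2.755 × 10^14) = 4.8203 × 10^-6 rad.
In arcseconds: 4.8203 × 10^-6 × 206265 = 0.99426″.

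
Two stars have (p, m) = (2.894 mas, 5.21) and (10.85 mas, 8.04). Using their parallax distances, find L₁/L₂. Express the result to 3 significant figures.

d₁ = 1/p₁ = 1/0.002894″ = 345.54 pc; d₂ = 1/p₂ = 1/0.01085″ = 92.166 pc.
M₁ = m₁ − 5 log₁₀ d₁ + 5 = 5.21 − 12.6925 + 5 = -2.4825.
M₂ = 8.04 − 9.8229 + 5 = 3.2171.
L₁/L₂ = 10^(0.4(M₂ − M₁)) = 10^(0.4 × 5.6996) = 10^2.27984 = 190.48.

L₁/L₂ = 190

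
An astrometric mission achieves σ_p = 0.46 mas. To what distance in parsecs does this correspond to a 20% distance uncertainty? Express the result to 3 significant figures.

σ_d/d = σ_p/p, so the condition is σ_p/p ≤ 0.20, i.e. p ≥ σ_p/0.20.
p_min = 0.46/0.20 = 2.3 mas = 0.0023 arcsec.
d_max = 1/p_min = 1/0.0023 = 434.78 pc.

435 pc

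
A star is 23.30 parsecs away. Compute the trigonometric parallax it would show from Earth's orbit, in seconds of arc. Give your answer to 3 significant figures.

0.0429 arcsec

p = 1/d = 1/23.3 = 0.042918 arcsec.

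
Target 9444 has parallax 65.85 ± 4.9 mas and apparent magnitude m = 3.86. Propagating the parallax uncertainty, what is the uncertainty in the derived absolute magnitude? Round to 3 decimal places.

M = m − 5 log₁₀ d + 5 = m + 5 log₁₀ p + 5, so ∂M/∂p = 5/(p ln 10).
σ_M = (5/ln 10) · (σ_p/p) = 2.1715 × 4.9/65.85 = 2.1715 × 0.074412 = 0.16159.

σ_M = 0.162 mag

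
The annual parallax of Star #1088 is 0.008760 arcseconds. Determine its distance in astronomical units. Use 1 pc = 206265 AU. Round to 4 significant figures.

d = 1/p = 1/0.008760 = 114.16 pc.
In AU: 114.16 × 206265 = 2.3547 × 10^7 AU.

2.355 × 10^7 AU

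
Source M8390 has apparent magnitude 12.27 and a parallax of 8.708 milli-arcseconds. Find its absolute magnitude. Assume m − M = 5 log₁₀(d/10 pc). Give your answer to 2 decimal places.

d = 1/p = 1/0.008708″ = 114.84 pc.
m − M = 5 log₁₀(114.84) − 5 = 10.3005 − 5 = 5.3005.
M = m − (m − M) = 12.27 − 5.3005 = 6.97.

M = 6.97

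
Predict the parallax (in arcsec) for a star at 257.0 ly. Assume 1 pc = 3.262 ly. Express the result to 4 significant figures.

d = 257.0 ly ÷ 3.262 = 78.786 pc.
p = 1/d = 1/78.786 = 0.012693 arcsec.

0.01269 arcsec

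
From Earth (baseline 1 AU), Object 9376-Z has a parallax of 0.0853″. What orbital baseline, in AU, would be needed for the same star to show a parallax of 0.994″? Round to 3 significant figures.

11.7 AU

Parallax scales linearly with baseline: p ∝ B, so B = p_target / p_Earth × 1 AU.
B = 0.994 / 0.0853 = 11.653 AU.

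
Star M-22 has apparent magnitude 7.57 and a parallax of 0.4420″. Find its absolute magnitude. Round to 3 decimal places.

d = 1/p = 1/0.4420″ = 2.2624 pc.
m − M = 5 log₁₀(2.2624) − 5 = 1.7728 − 5 = -3.2272.
M = m − (m − M) = 7.57 − (-3.2272) = 10.797.

M = 10.797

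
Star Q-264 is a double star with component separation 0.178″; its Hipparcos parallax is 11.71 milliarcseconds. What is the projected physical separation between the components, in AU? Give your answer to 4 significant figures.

d = 1/p = 1/0.01171″ = 85.397 pc.
At distance d (pc), an angle of θ arcsec spans θ·d AU: s = 0.178 × 85.397 = 15.201 AU.

15.20 AU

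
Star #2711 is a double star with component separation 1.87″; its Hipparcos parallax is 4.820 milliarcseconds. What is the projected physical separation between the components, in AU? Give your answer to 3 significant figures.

388 AU

d = 1/p = 1/0.004820″ = 207.47 pc.
At distance d (pc), an angle of θ arcsec spans θ·d AU: s = 1.87 × 207.47 = 387.97 AU.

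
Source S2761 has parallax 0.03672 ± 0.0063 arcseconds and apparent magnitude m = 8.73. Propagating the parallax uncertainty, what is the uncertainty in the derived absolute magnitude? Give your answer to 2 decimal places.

M = m − 5 log₁₀ d + 5 = m + 5 log₁₀ p + 5, so ∂M/∂p = 5/(p ln 10).
σ_M = (5/ln 10) · (σ_p/p) = 2.1715 × 0.0063/0.03672 = 2.1715 × 0.17157 = 0.37256.

σ_M = 0.37 mag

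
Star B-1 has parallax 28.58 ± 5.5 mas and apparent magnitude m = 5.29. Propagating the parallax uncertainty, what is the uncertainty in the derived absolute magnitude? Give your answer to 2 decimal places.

σ_M = 0.42 mag

M = m − 5 log₁₀ d + 5 = m + 5 log₁₀ p + 5, so ∂M/∂p = 5/(p ln 10).
σ_M = (5/ln 10) · (σ_p/p) = 2.1715 × 5.5/28.58 = 2.1715 × 0.19244 = 0.41788.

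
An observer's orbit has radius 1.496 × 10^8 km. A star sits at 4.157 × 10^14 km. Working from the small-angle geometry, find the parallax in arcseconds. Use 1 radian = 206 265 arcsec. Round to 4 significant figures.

0.07423 arcsec

θ ≈ B/d = (1.496 × 10^8) / (4.157 × 10^14) = 3.5987 × 10^-7 rad.
In arcseconds: 3.5987 × 10^-7 × 206265 = 0.074229″.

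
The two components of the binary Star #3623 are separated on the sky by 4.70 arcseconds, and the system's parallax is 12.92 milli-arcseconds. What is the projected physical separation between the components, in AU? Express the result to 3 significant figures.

d = 1/p = 1/0.01292″ = 77.399 pc.
At distance d (pc), an angle of θ arcsec spans θ·d AU: s = 4.70 × 77.399 = 363.78 AU.

364 AU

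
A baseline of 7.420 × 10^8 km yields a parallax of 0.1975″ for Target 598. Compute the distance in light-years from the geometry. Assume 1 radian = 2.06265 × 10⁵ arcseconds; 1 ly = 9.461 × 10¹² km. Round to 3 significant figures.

81.9 ly

θ = 0.1975″ = 0.1975/206265 = 9.5751 × 10^-7 rad.
d = B/θ = (7.420 × 10^8) / (9.5751 × 10^-7) = 7.7493 × 10^14 km = (7.7493 × 10^14) / (9.461 × 10^12) ly = 81.908 ly.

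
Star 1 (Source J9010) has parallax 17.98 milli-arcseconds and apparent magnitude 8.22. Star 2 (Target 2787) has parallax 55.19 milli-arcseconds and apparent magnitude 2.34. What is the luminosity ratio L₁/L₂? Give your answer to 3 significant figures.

L₁/L₂ = 0.0419

d₁ = 1/p₁ = 1/0.01798″ = 55.617 pc; d₂ = 1/p₂ = 1/0.05519″ = 18.119 pc.
M₁ = m₁ − 5 log₁₀ d₁ + 5 = 8.22 − 8.7260 + 5 = 4.4940.
M₂ = 2.34 − 6.2907 + 5 = 1.0493.
L₁/L₂ = 10^(0.4(M₂ − M₁)) = 10^(0.4 × (-3.4447)) = 10^(-1.37788) = 0.041891.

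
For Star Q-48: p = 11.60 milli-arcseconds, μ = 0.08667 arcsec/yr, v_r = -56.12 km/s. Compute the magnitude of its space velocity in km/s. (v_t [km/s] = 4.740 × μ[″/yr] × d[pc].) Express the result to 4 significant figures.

d = 1/p = 1/0.01160″ = 86.207 pc.
v_t = 4.740 μ d = 4.740 × 0.08667 × 86.207 = 35.415 km/s.
v = √(v_r² + v_t²) = √((-56.12)² + 35.415²) = √4403.68 = 66.36 km/s.

66.36 km/s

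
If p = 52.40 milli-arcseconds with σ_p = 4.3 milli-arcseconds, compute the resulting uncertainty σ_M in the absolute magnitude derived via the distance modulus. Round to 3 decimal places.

M = m − 5 log₁₀ d + 5 = m + 5 log₁₀ p + 5, so ∂M/∂p = 5/(p ln 10).
σ_M = (5/ln 10) · (σ_p/p) = 2.1715 × 4.3/52.40 = 2.1715 × 0.082061 = 0.1782.

σ_M = 0.178 mag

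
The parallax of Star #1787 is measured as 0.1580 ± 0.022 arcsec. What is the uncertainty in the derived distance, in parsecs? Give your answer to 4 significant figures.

d = 1/p, so σ_d = σ_p / p².
σ_d = 0.0220 / (0.1580)² = 0.0220 / 0.024964 = 0.88127 pc.

0.8813 pc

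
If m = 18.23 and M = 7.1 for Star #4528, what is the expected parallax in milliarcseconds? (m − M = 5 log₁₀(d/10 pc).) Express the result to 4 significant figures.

0.5943 mas

m − M = 18.23 − 7.1 = 11.13.
d = 10^((m−M)/5 + 1) = 10^3.226 = 1682.7 pc.
p = 1/d = 1/1682.7 = 0.00059428 arcsec = 0.59428 mas.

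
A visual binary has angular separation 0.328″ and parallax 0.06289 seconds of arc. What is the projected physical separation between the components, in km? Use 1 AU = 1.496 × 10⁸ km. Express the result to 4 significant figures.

7.802 × 10^8 km

d = 1/p = 1/0.06289″ = 15.901 pc.
At distance d (pc), an angle of θ arcsec spans θ·d AU: s = 0.328 × 15.901 = 5.2155 AU.
= 5.2155 × 1.496 × 10⁸ km = 7.8024 × 10^8 km.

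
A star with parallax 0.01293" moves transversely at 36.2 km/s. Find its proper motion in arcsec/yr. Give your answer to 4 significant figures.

0.09875 arcsec/yr

d = 1/p = 1/0.01293″ = 77.34 pc.
μ = v_t / (4.74 d) = 36.2 / (4.74 × 77.34) = 36.2 / 366.59 = 0.098748 ″/yr.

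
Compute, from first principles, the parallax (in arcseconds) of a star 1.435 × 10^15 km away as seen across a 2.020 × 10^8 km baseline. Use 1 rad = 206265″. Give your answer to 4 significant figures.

θ ≈ B/d = (2.020 × 10^8) / (1.435 × 10^15) = 1.4077 × 10^-7 rad.
In arcseconds: 1.4077 × 10^-7 × 206265 = 0.029036″.

0.02904 arcsec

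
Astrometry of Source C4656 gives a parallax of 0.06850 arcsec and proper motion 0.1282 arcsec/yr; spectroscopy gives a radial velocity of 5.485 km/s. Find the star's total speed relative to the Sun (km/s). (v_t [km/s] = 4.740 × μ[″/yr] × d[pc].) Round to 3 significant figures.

10.4 km/s

d = 1/p = 1/0.06850″ = 14.599 pc.
v_t = 4.740 μ d = 4.740 × 0.1282 × 14.599 = 8.8713 km/s.
v = √(v_r² + v_t²) = √(5.485² + 8.8713²) = √108.785 = 10.43 km/s.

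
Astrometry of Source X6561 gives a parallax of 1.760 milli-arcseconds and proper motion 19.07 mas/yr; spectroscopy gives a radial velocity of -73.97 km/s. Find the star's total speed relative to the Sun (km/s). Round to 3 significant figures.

90.1 km/s

d = 1/p = 1/0.001760″ = 568.18 pc.
μ = 19.07 mas/yr = 0.01907 ″/yr.
v_t = 4.740 μ d = 4.740 × 0.01907 × 568.18 = 51.359 km/s.
v = √(v_r² + v_t²) = √((-73.97)² + 51.359²) = √8109.31 = 90.052 km/s.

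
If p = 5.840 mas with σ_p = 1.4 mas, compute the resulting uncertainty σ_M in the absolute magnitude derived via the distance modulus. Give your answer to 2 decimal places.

σ_M = 0.52 mag

M = m − 5 log₁₀ d + 5 = m + 5 log₁₀ p + 5, so ∂M/∂p = 5/(p ln 10).
σ_M = (5/ln 10) · (σ_p/p) = 2.1715 × 1.4/5.840 = 2.1715 × 0.23973 = 0.52057.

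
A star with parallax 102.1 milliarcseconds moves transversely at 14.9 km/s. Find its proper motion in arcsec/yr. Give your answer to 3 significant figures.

d = 1/p = 1/0.1021″ = 9.7943 pc.
μ = v_t / (4.74 d) = 14.9 / (4.74 × 9.7943) = 14.9 / 46.425 = 0.32095 ″/yr.

0.321 arcsec/yr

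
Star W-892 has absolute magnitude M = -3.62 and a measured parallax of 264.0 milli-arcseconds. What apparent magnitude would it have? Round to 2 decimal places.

m = -5.73

d = 1/p = 1/0.2640″ = 3.7879 pc.
m − M = 5 log₁₀ d − 5 = 5 log₁₀(3.7879) − 5 = 2.8920 − 5 = -2.1080.
m = M + (m − M) = -3.62 + (-2.1080) = -5.73.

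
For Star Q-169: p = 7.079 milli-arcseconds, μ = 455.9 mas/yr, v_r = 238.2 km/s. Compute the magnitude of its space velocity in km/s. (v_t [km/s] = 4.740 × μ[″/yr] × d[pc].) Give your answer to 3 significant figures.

387 km/s

d = 1/p = 1/0.007079″ = 141.26 pc.
μ = 455.9 mas/yr = 0.4559 ″/yr.
v_t = 4.740 μ d = 4.740 × 0.4559 × 141.26 = 305.26 km/s.
v = √(v_r² + v_t²) = √(238.2² + 305.26²) = √149923 = 387.2 km/s.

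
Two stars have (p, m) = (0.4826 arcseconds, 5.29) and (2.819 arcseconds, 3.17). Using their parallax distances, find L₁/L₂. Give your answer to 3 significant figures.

L₁/L₂ = 4.84

d₁ = 1/p₁ = 1/0.4826″ = 2.0721 pc; d₂ = 1/p₂ = 1/2.819″ = 0.35474 pc.
M₁ = m₁ − 5 log₁₀ d₁ + 5 = 5.29 − 1.5821 + 5 = 8.7079.
M₂ = 3.17 − (-2.2504) + 5 = 10.4204.
L₁/L₂ = 10^(0.4(M₂ − M₁)) = 10^(0.4 × 1.7125) = 10^0.68500 = 4.8417.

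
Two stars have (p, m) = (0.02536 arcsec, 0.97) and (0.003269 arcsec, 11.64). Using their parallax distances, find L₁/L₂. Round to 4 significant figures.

d₁ = 1/p₁ = 1/0.02536″ = 39.432 pc; d₂ = 1/p₂ = 1/0.003269″ = 305.9 pc.
M₁ = m₁ − 5 log₁₀ d₁ + 5 = 0.97 − 7.9792 + 5 = -2.0092.
M₂ = 11.64 − 12.4279 + 5 = 4.2121.
L₁/L₂ = 10^(0.4(M₂ − M₁)) = 10^(0.4 × 6.2213) = 10^2.48852 = 307.98.

L₁/L₂ = 308.0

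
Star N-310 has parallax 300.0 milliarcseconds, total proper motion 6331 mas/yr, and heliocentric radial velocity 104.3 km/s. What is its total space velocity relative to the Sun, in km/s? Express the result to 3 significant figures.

d = 1/p = 1/0.3000″ = 3.3333 pc.
μ = 6331 mas/yr = 6.331 ″/yr.
v_t = 4.740 μ d = 4.740 × 6.331 × 3.3333 = 100.03 km/s.
v = √(v_r² + v_t²) = √(104.3² + 100.03²) = √20884.5 = 144.51 km/s.

145 km/s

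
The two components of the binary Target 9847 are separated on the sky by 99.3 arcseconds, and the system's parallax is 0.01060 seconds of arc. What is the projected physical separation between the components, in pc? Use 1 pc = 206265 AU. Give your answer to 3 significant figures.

0.0454 pc

d = 1/p = 1/0.01060″ = 94.34 pc.
At distance d (pc), an angle of θ arcsec spans θ·d AU: s = 99.3 × 94.34 = 9368 AU.
= 9368 / 206265 = 0.045417 pc.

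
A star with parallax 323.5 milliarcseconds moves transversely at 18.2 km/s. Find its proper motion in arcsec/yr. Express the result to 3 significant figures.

1.24 arcsec/yr

d = 1/p = 1/0.3235″ = 3.0912 pc.
μ = v_t / (4.74 d) = 18.2 / (4.74 × 3.0912) = 18.2 / 14.652 = 1.2422 ″/yr.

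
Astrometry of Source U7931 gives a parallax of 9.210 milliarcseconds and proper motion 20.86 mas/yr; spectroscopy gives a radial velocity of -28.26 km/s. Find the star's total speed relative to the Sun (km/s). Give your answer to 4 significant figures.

d = 1/p = 1/0.009210″ = 108.58 pc.
μ = 20.86 mas/yr = 0.02086 ″/yr.
v_t = 4.740 μ d = 4.740 × 0.02086 × 108.58 = 10.736 km/s.
v = √(v_r² + v_t²) = √((-28.26)² + 10.736²) = √913.889 = 30.231 km/s.

30.23 km/s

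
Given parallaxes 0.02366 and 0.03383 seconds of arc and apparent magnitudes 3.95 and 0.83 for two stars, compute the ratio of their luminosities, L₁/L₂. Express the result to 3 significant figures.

L₁/L₂ = 0.115

d₁ = 1/p₁ = 1/0.02366″ = 42.265 pc; d₂ = 1/p₂ = 1/0.03383″ = 29.56 pc.
M₁ = m₁ − 5 log₁₀ d₁ + 5 = 3.95 − 8.1299 + 5 = 0.8201.
M₂ = 0.83 − 7.3535 + 5 = -1.5235.
L₁/L₂ = 10^(0.4(M₂ − M₁)) = 10^(0.4 × (-2.3436)) = 10^(-0.93744) = 0.11549.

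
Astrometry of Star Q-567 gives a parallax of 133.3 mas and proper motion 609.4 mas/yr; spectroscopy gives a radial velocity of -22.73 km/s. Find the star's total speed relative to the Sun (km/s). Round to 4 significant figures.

d = 1/p = 1/0.1333″ = 7.5019 pc.
μ = 609.4 mas/yr = 0.6094 ″/yr.
v_t = 4.740 μ d = 4.740 × 0.6094 × 7.5019 = 21.67 km/s.
v = √(v_r² + v_t²) = √((-22.73)² + 21.67²) = √986.242 = 31.404 km/s.

31.40 km/s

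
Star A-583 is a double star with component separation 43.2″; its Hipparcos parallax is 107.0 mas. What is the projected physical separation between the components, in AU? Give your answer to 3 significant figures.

d = 1/p = 1/0.1070″ = 9.3458 pc.
At distance d (pc), an angle of θ arcsec spans θ·d AU: s = 43.2 × 9.3458 = 403.74 AU.

404 AU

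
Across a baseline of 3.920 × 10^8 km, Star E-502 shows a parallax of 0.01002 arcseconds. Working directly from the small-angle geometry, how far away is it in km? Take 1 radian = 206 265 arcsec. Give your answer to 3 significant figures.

8.07 × 10^15 km

θ = 0.01002″ = 0.01002/206265 = 4.8578 × 10^-8 rad.
d = B/θ = (3.920 × 10^8) / (4.8578 × 10^-8) = 8.0695 × 10^15 km.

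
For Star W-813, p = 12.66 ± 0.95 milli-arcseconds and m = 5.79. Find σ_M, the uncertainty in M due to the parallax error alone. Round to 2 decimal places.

σ_M = 0.16 mag

M = m − 5 log₁₀ d + 5 = m + 5 log₁₀ p + 5, so ∂M/∂p = 5/(p ln 10).
σ_M = (5/ln 10) · (σ_p/p) = 2.1715 × 0.95/12.66 = 2.1715 × 0.075039 = 0.16295.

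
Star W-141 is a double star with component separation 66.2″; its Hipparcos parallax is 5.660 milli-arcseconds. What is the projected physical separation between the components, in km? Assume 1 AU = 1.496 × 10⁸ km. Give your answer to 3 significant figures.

1.75 × 10^12 km

d = 1/p = 1/0.005660″ = 176.68 pc.
At distance d (pc), an angle of θ arcsec spans θ·d AU: s = 66.2 × 176.68 = 11696 AU.
= 11696 × 1.496 × 10⁸ km = 1.7497 × 10^12 km.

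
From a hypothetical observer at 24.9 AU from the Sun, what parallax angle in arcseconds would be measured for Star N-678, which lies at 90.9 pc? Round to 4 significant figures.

0.2739 arcsec

p (arcsec) = B (AU) / d (pc).
p = 24.9 / 90.9 = 0.27393 arcsec.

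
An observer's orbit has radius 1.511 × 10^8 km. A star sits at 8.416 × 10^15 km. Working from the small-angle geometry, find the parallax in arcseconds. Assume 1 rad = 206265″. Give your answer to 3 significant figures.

θ ≈ B/d = (1.511 × 10^8) / (8.416 × 10^15) = 1.7954 × 10^-8 rad.
In arcseconds: 1.7954 × 10^-8 × 206265 = 0.0037033″.

0.00370 arcsec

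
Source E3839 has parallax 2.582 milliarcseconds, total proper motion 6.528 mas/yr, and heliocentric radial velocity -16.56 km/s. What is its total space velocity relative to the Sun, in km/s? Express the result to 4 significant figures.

d = 1/p = 1/0.002582″ = 387.3 pc.
μ = 6.528 mas/yr = 0.006528 ″/yr.
v_t = 4.740 μ d = 4.740 × 0.006528 × 387.3 = 11.984 km/s.
v = √(v_r² + v_t²) = √((-16.56)² + 11.984²) = √417.85 = 20.441 km/s.

20.44 km/s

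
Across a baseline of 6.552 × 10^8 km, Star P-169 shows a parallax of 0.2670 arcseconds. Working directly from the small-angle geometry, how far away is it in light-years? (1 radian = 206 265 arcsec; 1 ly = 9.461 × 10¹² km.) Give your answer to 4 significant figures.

θ = 0.2670″ = 0.2670/206265 = 1.2945 × 10^-6 rad.
d = B/θ = (6.552 × 10^8) / (1.2945 × 10^-6) = 5.0614 × 10^14 km = (5.0614 × 10^14) / (9.461 × 10^12) ly = 53.498 ly.

53.50 ly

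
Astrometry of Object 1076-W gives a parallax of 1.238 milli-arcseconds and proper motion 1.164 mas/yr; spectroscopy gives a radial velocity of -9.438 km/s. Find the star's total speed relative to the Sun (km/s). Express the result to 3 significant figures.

d = 1/p = 1/0.001238″ = 807.75 pc.
μ = 1.164 mas/yr = 0.001164 ″/yr.
v_t = 4.740 μ d = 4.740 × 0.001164 × 807.75 = 4.4566 km/s.
v = √(v_r² + v_t²) = √((-9.438)² + 4.4566²) = √108.937 = 10.437 km/s.

10.4 km/s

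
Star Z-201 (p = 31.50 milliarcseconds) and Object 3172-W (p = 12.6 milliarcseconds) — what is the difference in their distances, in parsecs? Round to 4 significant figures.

d_A = 1/0.03150″ = 31.746 pc; d_B = 1/0.01260″ = 79.365 pc.
|d_B − d_A| = |79.365 − 31.746| = 47.619 pc.

47.62 pc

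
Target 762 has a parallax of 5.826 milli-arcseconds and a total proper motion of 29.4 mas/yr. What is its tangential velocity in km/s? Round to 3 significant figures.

d = 1/p = 1/0.005826″ = 171.64 pc.
μ = 29.4 mas/yr = 0.0294 ″/yr.
v_t = 4.74 × μ × d = 4.74 × 0.0294 × 171.64 = 23.919 km/s.

23.9 km/s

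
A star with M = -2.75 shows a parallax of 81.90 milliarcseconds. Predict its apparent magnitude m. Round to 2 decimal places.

m = -2.32

d = 1/p = 1/0.08190″ = 12.21 pc.
m − M = 5 log₁₀ d − 5 = 5 log₁₀(12.21) − 5 = 5.4336 − 5 = 0.4336.
m = M + (m − M) = -2.75 + 0.4336 = -2.32.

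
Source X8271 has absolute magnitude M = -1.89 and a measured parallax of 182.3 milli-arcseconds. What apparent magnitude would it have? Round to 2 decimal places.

d = 1/p = 1/0.1823″ = 5.4855 pc.
m − M = 5 log₁₀ d − 5 = 5 log₁₀(5.4855) − 5 = 3.6961 − 5 = -1.3039.
m = M + (m − M) = -1.89 + (-1.3039) = -3.19.

m = -3.19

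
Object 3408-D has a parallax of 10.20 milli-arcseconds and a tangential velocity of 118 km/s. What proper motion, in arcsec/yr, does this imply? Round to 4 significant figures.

0.2539 arcsec/yr

d = 1/p = 1/0.01020″ = 98.039 pc.
μ = v_t / (4.74 d) = 118 / (4.74 × 98.039) = 118 / 464.7 = 0.25393 ″/yr.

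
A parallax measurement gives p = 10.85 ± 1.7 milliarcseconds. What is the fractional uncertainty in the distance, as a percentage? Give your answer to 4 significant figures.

For d = 1/p, |σ_d/d| = |σ_p/p|.
σ_p/p = 1.7 / 10.85 = 0.15668 = 15.668%.

15.67%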